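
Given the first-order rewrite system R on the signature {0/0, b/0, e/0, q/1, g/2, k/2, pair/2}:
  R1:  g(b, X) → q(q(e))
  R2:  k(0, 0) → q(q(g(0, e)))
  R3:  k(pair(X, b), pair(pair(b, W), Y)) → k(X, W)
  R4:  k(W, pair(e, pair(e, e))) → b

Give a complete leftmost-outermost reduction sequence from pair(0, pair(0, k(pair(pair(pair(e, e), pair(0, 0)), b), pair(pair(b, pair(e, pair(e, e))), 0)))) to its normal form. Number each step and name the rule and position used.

1. pair(0, pair(0, k(pair(pair(pair(e, e), pair(0, 0)), b), pair(pair(b, pair(e, pair(e, e))), 0))))  →  pair(0, pair(0, k(pair(pair(e, e), pair(0, 0)), pair(e, pair(e, e)))))   [R3 at 2.2]
2. pair(0, pair(0, k(pair(pair(e, e), pair(0, 0)), pair(e, pair(e, e)))))  →  pair(0, pair(0, b))   [R4 at 2.2]

pair(0, pair(0, b))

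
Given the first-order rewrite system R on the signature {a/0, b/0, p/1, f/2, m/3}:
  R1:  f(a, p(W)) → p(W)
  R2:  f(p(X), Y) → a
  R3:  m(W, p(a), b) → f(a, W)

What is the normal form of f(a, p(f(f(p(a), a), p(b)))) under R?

1. f(a, p(f(f(p(a), a), p(b))))  →  p(f(f(p(a), a), p(b)))   [R1 at ε]
2. p(f(f(p(a), a), p(b)))  →  p(f(a, p(b)))   [R2 at 1.1]
3. p(f(a, p(b)))  →  p(p(b))   [R1 at 1]

p(p(b))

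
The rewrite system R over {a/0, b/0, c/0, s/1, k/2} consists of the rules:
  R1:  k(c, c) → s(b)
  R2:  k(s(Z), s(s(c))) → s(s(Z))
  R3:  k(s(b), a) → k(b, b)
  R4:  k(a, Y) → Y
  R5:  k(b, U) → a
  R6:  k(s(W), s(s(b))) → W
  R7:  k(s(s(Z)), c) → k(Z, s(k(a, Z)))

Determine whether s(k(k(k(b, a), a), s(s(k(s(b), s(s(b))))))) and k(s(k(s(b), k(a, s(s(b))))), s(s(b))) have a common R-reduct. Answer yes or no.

Reduce t₁ = s(k(k(k(b, a), a), s(s(k(s(b), s(s(b))))))):
1. s(k(k(k(b, a), a), s(s(k(s(b), s(s(b)))))))  →  s(k(k(a, a), s(s(k(s(b), s(s(b)))))))   [R5 at 1.1.1]
2. s(k(k(a, a), s(s(k(s(b), s(s(b)))))))  →  s(k(a, s(s(k(s(b), s(s(b)))))))   [R4 at 1.1]
3. s(k(a, s(s(k(s(b), s(s(b)))))))  →  s(s(s(k(s(b), s(s(b))))))   [R4 at 1]
4. s(s(s(k(s(b), s(s(b))))))  →  s(s(s(b)))   [R6 at 1.1.1]

Reduce t₂ = k(s(k(s(b), k(a, s(s(b))))), s(s(b))):
1. k(s(k(s(b), k(a, s(s(b))))), s(s(b)))  →  k(s(b), k(a, s(s(b))))   [R6 at ε]
2. k(s(b), k(a, s(s(b))))  →  k(s(b), s(s(b)))   [R4 at 2]
3. k(s(b), s(s(b)))  →  b   [R6 at ε]

no — NF(t₁) = s(s(s(b))), NF(t₂) = b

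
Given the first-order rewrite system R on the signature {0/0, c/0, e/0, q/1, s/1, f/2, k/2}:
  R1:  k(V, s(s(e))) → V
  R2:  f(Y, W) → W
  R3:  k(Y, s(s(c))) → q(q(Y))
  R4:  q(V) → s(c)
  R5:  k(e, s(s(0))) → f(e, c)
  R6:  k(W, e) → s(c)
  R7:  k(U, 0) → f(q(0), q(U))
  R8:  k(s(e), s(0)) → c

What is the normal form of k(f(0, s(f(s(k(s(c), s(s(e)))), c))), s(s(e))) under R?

s(c)

1. k(f(0, s(f(s(k(s(c), s(s(e)))), c))), s(s(e)))  →  f(0, s(f(s(k(s(c), s(s(e)))), c)))   [R1 at ε]
2. f(0, s(f(s(k(s(c), s(s(e)))), c)))  →  s(f(s(k(s(c), s(s(e)))), c))   [R2 at ε]
3. s(f(s(k(s(c), s(s(e)))), c))  →  s(c)   [R2 at 1]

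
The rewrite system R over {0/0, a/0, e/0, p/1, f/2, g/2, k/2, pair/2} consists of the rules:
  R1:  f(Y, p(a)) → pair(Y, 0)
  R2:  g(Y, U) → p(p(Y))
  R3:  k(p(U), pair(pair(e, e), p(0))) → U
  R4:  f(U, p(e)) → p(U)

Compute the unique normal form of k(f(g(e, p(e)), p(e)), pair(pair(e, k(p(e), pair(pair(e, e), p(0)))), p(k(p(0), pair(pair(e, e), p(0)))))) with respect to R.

p(p(e))

1. k(f(g(e, p(e)), p(e)), pair(pair(e, k(p(e), pair(pair(e, e), p(0)))), p(k(p(0), pair(pair(e, e), p(0))))))  →  k(p(g(e, p(e))), pair(pair(e, k(p(e), pair(pair(e, e), p(0)))), p(k(p(0), pair(pair(e, e), p(0))))))   [R4 at 1]
2. k(p(g(e, p(e))), pair(pair(e, k(p(e), pair(pair(e, e), p(0)))), p(k(p(0), pair(pair(e, e), p(0))))))  →  k(p(p(p(e))), pair(pair(e, k(p(e), pair(pair(e, e), p(0)))), p(k(p(0), pair(pair(e, e), p(0))))))   [R2 at 1.1]
3. k(p(p(p(e))), pair(pair(e, k(p(e), pair(pair(e, e), p(0)))), p(k(p(0), pair(pair(e, e), p(0))))))  →  k(p(p(p(e))), pair(pair(e, e), p(k(p(0), pair(pair(e, e), p(0))))))   [R3 at 2.1.2]
4. k(p(p(p(e))), pair(pair(e, e), p(k(p(0), pair(pair(e, e), p(0))))))  →  k(p(p(p(e))), pair(pair(e, e), p(0)))   [R3 at 2.2.1]
5. k(p(p(p(e))), pair(pair(e, e), p(0)))  →  p(p(e))   [R3 at ε]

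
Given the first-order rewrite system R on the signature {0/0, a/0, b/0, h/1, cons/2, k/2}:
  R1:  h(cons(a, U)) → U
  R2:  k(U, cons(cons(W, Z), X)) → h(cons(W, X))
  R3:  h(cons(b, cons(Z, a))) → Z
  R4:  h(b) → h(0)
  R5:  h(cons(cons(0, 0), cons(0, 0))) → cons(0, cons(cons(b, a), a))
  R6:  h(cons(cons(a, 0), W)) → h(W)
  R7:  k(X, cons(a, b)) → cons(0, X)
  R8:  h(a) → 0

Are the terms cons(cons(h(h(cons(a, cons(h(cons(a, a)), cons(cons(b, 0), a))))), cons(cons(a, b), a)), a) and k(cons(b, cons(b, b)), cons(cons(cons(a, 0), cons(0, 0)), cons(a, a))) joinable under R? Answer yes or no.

no — NF(t₁) = cons(cons(cons(cons(b, 0), a), cons(cons(a, b), a)), a), NF(t₂) = a

Reduce t₁ = cons(cons(h(h(cons(a, cons(h(cons(a, a)), cons(cons(b, 0), a))))), cons(cons(a, b), a)), a):
1. cons(cons(h(h(cons(a, cons(h(cons(a, a)), cons(cons(b, 0), a))))), cons(cons(a, b), a)), a)  →  cons(cons(h(cons(h(cons(a, a)), cons(cons(b, 0), a))), cons(cons(a, b), a)), a)   [R1 at 1.1.1]
2. cons(cons(h(cons(h(cons(a, a)), cons(cons(b, 0), a))), cons(cons(a, b), a)), a)  →  cons(cons(h(cons(a, cons(cons(b, 0), a))), cons(cons(a, b), a)), a)   [R1 at 1.1.1.1]
3. cons(cons(h(cons(a, cons(cons(b, 0), a))), cons(cons(a, b), a)), a)  →  cons(cons(cons(cons(b, 0), a), cons(cons(a, b), a)), a)   [R1 at 1.1]

Reduce t₂ = k(cons(b, cons(b, b)), cons(cons(cons(a, 0), cons(0, 0)), cons(a, a))):
1. k(cons(b, cons(b, b)), cons(cons(cons(a, 0), cons(0, 0)), cons(a, a)))  →  h(cons(cons(a, 0), cons(a, a)))   [R2 at ε]
2. h(cons(cons(a, 0), cons(a, a)))  →  h(cons(a, a))   [R6 at ε]
3. h(cons(a, a))  →  a   [R1 at ε]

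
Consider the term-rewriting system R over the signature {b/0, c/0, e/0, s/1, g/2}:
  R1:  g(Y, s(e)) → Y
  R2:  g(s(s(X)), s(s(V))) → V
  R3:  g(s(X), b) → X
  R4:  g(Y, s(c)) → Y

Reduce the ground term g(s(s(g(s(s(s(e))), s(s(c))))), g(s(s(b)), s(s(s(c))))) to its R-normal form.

s(s(c))

1. g(s(s(g(s(s(s(e))), s(s(c))))), g(s(s(b)), s(s(s(c)))))  →  g(s(s(c)), g(s(s(b)), s(s(s(c)))))   [R2 at 1.1.1]
2. g(s(s(c)), g(s(s(b)), s(s(s(c)))))  →  g(s(s(c)), s(c))   [R2 at 2]
3. g(s(s(c)), s(c))  →  s(s(c))   [R4 at ε]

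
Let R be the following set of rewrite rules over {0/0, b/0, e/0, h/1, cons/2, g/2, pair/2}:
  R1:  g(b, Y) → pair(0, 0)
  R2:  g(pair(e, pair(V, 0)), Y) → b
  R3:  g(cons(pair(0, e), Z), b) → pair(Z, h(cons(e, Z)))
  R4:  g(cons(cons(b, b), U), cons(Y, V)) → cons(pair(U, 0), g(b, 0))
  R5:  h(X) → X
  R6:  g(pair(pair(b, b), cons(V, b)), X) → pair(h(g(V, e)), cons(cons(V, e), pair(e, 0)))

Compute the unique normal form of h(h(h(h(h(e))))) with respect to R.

1. h(h(h(h(h(e)))))  →  h(h(h(h(e))))   [R5 at ε]
2. h(h(h(h(e))))  →  h(h(h(e)))   [R5 at ε]
3. h(h(h(e)))  →  h(h(e))   [R5 at ε]
4. h(h(e))  →  h(e)   [R5 at ε]
5. h(e)  →  e   [R5 at ε]

e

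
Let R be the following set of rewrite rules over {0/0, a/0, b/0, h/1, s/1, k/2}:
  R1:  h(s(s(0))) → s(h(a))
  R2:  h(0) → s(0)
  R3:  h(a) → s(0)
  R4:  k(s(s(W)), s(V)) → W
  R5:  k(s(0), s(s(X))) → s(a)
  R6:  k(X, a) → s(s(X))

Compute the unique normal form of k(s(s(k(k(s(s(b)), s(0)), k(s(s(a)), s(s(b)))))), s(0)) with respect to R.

1. k(s(s(k(k(s(s(b)), s(0)), k(s(s(a)), s(s(b)))))), s(0))  →  k(k(s(s(b)), s(0)), k(s(s(a)), s(s(b))))   [R4 at ε]
2. k(k(s(s(b)), s(0)), k(s(s(a)), s(s(b))))  →  k(b, k(s(s(a)), s(s(b))))   [R4 at 1]
3. k(b, k(s(s(a)), s(s(b))))  →  k(b, a)   [R4 at 2]
4. k(b, a)  →  s(s(b))   [R6 at ε]

s(s(b))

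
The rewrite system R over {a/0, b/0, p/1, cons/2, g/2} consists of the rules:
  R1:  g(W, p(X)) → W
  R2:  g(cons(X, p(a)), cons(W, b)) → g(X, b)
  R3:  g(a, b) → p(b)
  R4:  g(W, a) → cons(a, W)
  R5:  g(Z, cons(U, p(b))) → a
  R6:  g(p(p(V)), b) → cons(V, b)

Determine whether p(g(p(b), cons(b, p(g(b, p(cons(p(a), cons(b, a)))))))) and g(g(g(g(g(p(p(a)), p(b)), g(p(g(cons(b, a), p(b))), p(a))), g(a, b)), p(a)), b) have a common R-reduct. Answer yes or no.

Reduce t₁ = p(g(p(b), cons(b, p(g(b, p(cons(p(a), cons(b, a)))))))):
1. p(g(p(b), cons(b, p(g(b, p(cons(p(a), cons(b, a))))))))  →  p(g(p(b), cons(b, p(b))))   [R1 at 1.2.2.1]
2. p(g(p(b), cons(b, p(b))))  →  p(a)   [R5 at 1]

Reduce t₂ = g(g(g(g(g(p(p(a)), p(b)), g(p(g(cons(b, a), p(b))), p(a))), g(a, b)), p(a)), b):
1. g(g(g(g(g(p(p(a)), p(b)), g(p(g(cons(b, a), p(b))), p(a))), g(a, b)), p(a)), b)  →  g(g(g(g(p(p(a)), p(b)), g(p(g(cons(b, a), p(b))), p(a))), g(a, b)), b)   [R1 at 1]
2. g(g(g(g(p(p(a)), p(b)), g(p(g(cons(b, a), p(b))), p(a))), g(a, b)), b)  →  g(g(g(p(p(a)), g(p(g(cons(b, a), p(b))), p(a))), g(a, b)), b)   [R1 at 1.1.1]
3. g(g(g(p(p(a)), g(p(g(cons(b, a), p(b))), p(a))), g(a, b)), b)  →  g(g(g(p(p(a)), p(g(cons(b, a), p(b)))), g(a, b)), b)   [R1 at 1.1.2]
4. g(g(g(p(p(a)), p(g(cons(b, a), p(b)))), g(a, b)), b)  →  g(g(p(p(a)), g(a, b)), b)   [R1 at 1.1]
5. g(g(p(p(a)), g(a, b)), b)  →  g(g(p(p(a)), p(b)), b)   [R3 at 1.2]
6. g(g(p(p(a)), p(b)), b)  →  g(p(p(a)), b)   [R1 at 1]
7. g(p(p(a)), b)  →  cons(a, b)   [R6 at ε]

no — NF(t₁) = p(a), NF(t₂) = cons(a, b)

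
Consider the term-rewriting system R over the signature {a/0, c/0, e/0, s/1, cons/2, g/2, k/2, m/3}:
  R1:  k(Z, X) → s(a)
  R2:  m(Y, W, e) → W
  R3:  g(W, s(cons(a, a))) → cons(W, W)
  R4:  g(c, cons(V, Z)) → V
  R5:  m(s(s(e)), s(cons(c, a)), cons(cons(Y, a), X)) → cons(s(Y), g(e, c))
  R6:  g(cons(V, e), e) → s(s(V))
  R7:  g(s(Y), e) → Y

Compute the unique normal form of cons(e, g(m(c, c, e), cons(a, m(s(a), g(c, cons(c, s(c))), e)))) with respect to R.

cons(e, a)

1. cons(e, g(m(c, c, e), cons(a, m(s(a), g(c, cons(c, s(c))), e))))  →  cons(e, g(c, cons(a, m(s(a), g(c, cons(c, s(c))), e))))   [R2 at 2.1]
2. cons(e, g(c, cons(a, m(s(a), g(c, cons(c, s(c))), e))))  →  cons(e, a)   [R4 at 2]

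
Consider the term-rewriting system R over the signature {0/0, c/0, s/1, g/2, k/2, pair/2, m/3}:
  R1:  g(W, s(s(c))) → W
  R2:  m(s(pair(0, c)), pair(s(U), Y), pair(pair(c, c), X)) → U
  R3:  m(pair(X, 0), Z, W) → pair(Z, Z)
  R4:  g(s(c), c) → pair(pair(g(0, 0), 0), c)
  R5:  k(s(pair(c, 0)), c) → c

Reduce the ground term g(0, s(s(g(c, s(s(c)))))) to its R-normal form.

1. g(0, s(s(g(c, s(s(c))))))  →  g(0, s(s(c)))   [R1 at 2.1.1]
2. g(0, s(s(c)))  →  0   [R1 at ε]

0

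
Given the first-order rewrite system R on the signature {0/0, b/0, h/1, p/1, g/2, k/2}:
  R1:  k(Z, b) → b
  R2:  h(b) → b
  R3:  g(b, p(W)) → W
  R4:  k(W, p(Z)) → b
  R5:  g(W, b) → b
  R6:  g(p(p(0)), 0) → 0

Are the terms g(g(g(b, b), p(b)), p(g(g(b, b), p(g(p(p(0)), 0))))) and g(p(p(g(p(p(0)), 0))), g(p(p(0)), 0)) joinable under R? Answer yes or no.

Reduce t₁ = g(g(g(b, b), p(b)), p(g(g(b, b), p(g(p(p(0)), 0))))):
1. g(g(g(b, b), p(b)), p(g(g(b, b), p(g(p(p(0)), 0)))))  →  g(g(b, p(b)), p(g(g(b, b), p(g(p(p(0)), 0)))))   [R5 at 1.1]
2. g(g(b, p(b)), p(g(g(b, b), p(g(p(p(0)), 0)))))  →  g(b, p(g(g(b, b), p(g(p(p(0)), 0)))))   [R3 at 1]
3. g(b, p(g(g(b, b), p(g(p(p(0)), 0)))))  →  g(g(b, b), p(g(p(p(0)), 0)))   [R3 at ε]
4. g(g(b, b), p(g(p(p(0)), 0)))  →  g(b, p(g(p(p(0)), 0)))   [R5 at 1]
5. g(b, p(g(p(p(0)), 0)))  →  g(p(p(0)), 0)   [R3 at ε]
6. g(p(p(0)), 0)  →  0   [R6 at ε]

Reduce t₂ = g(p(p(g(p(p(0)), 0))), g(p(p(0)), 0)):
1. g(p(p(g(p(p(0)), 0))), g(p(p(0)), 0))  →  g(p(p(0)), g(p(p(0)), 0))   [R6 at 1.1.1]
2. g(p(p(0)), g(p(p(0)), 0))  →  g(p(p(0)), 0)   [R6 at 2]
3. g(p(p(0)), 0)  →  0   [R6 at ε]

yes — NF(t₁) = 0, NF(t₂) = 0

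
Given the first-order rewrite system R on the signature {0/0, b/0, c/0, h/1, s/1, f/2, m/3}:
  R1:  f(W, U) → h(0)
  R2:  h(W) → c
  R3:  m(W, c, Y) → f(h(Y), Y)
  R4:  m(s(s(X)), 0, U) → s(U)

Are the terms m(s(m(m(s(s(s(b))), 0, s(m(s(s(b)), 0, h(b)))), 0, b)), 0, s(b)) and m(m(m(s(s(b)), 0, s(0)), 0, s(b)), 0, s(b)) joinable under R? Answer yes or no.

yes — NF(t₁) = s(s(b)), NF(t₂) = s(s(b))

Reduce t₁ = m(s(m(m(s(s(s(b))), 0, s(m(s(s(b)), 0, h(b)))), 0, b)), 0, s(b)):
1. m(s(m(m(s(s(s(b))), 0, s(m(s(s(b)), 0, h(b)))), 0, b)), 0, s(b))  →  m(s(m(s(s(m(s(s(b)), 0, h(b)))), 0, b)), 0, s(b))   [R4 at 1.1.1]
2. m(s(m(s(s(m(s(s(b)), 0, h(b)))), 0, b)), 0, s(b))  →  m(s(s(b)), 0, s(b))   [R4 at 1.1]
3. m(s(s(b)), 0, s(b))  →  s(s(b))   [R4 at ε]

Reduce t₂ = m(m(m(s(s(b)), 0, s(0)), 0, s(b)), 0, s(b)):
1. m(m(m(s(s(b)), 0, s(0)), 0, s(b)), 0, s(b))  →  m(m(s(s(0)), 0, s(b)), 0, s(b))   [R4 at 1.1]
2. m(m(s(s(0)), 0, s(b)), 0, s(b))  →  m(s(s(b)), 0, s(b))   [R4 at 1]
3. m(s(s(b)), 0, s(b))  →  s(s(b))   [R4 at ε]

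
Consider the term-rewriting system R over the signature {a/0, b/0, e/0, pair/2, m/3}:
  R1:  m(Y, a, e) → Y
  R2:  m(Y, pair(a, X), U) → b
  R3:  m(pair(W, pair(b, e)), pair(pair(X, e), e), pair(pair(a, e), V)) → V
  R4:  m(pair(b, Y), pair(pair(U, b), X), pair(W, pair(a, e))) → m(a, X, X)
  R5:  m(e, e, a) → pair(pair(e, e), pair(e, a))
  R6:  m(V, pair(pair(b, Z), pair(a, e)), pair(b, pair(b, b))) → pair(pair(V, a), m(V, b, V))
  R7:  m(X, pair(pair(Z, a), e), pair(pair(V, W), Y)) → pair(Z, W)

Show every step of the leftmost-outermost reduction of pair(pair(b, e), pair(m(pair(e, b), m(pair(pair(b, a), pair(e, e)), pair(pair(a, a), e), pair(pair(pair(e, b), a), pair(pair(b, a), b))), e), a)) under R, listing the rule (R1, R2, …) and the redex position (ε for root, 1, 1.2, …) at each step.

1. pair(pair(b, e), pair(m(pair(e, b), m(pair(pair(b, a), pair(e, e)), pair(pair(a, a), e), pair(pair(pair(e, b), a), pair(pair(b, a), b))), e), a))  →  pair(pair(b, e), pair(m(pair(e, b), pair(a, a), e), a))   [R7 at 2.1.2]
2. pair(pair(b, e), pair(m(pair(e, b), pair(a, a), e), a))  →  pair(pair(b, e), pair(b, a))   [R2 at 2.1]

pair(pair(b, e), pair(b, a))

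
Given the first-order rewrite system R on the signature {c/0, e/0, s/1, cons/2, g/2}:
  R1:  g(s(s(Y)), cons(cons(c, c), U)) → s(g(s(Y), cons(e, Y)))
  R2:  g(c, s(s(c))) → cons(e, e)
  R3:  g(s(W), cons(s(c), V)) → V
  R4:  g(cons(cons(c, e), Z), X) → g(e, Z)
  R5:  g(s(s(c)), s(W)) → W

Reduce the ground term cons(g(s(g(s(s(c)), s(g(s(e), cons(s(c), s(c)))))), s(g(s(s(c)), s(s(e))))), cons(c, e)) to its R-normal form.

cons(s(e), cons(c, e))

1. cons(g(s(g(s(s(c)), s(g(s(e), cons(s(c), s(c)))))), s(g(s(s(c)), s(s(e))))), cons(c, e))  →  cons(g(s(g(s(e), cons(s(c), s(c)))), s(g(s(s(c)), s(s(e))))), cons(c, e))   [R5 at 1.1.1]
2. cons(g(s(g(s(e), cons(s(c), s(c)))), s(g(s(s(c)), s(s(e))))), cons(c, e))  →  cons(g(s(s(c)), s(g(s(s(c)), s(s(e))))), cons(c, e))   [R3 at 1.1.1]
3. cons(g(s(s(c)), s(g(s(s(c)), s(s(e))))), cons(c, e))  →  cons(g(s(s(c)), s(s(e))), cons(c, e))   [R5 at 1]
4. cons(g(s(s(c)), s(s(e))), cons(c, e))  →  cons(s(e), cons(c, e))   [R5 at 1]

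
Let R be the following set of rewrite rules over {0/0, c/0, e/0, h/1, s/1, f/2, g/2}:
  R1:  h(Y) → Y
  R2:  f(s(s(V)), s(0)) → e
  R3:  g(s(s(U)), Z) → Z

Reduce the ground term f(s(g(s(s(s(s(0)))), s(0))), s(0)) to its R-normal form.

e

1. f(s(g(s(s(s(s(0)))), s(0))), s(0))  →  f(s(s(0)), s(0))   [R3 at 1.1]
2. f(s(s(0)), s(0))  →  e   [R2 at ε]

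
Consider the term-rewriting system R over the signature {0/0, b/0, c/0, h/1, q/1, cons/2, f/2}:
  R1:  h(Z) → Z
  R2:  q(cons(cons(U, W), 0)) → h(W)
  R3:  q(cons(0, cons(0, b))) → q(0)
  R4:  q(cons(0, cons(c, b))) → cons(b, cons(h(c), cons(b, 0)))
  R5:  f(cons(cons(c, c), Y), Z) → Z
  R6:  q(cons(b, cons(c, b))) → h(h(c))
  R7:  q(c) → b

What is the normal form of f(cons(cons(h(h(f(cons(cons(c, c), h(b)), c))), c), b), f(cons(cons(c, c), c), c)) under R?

1. f(cons(cons(h(h(f(cons(cons(c, c), h(b)), c))), c), b), f(cons(cons(c, c), c), c))  →  f(cons(cons(h(f(cons(cons(c, c), h(b)), c)), c), b), f(cons(cons(c, c), c), c))   [R1 at 1.1.1]
2. f(cons(cons(h(f(cons(cons(c, c), h(b)), c)), c), b), f(cons(cons(c, c), c), c))  →  f(cons(cons(f(cons(cons(c, c), h(b)), c), c), b), f(cons(cons(c, c), c), c))   [R1 at 1.1.1]
3. f(cons(cons(f(cons(cons(c, c), h(b)), c), c), b), f(cons(cons(c, c), c), c))  →  f(cons(cons(c, c), b), f(cons(cons(c, c), c), c))   [R5 at 1.1.1]
4. f(cons(cons(c, c), b), f(cons(cons(c, c), c), c))  →  f(cons(cons(c, c), c), c)   [R5 at ε]
5. f(cons(cons(c, c), c), c)  →  c   [R5 at ε]

c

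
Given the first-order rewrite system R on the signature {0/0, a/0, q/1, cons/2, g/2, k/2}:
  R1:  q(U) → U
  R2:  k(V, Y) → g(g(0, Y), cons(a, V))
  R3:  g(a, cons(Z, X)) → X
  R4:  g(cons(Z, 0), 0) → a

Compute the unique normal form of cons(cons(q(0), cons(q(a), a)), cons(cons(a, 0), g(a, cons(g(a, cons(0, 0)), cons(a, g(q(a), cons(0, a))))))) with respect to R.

1. cons(cons(q(0), cons(q(a), a)), cons(cons(a, 0), g(a, cons(g(a, cons(0, 0)), cons(a, g(q(a), cons(0, a)))))))  →  cons(cons(0, cons(q(a), a)), cons(cons(a, 0), g(a, cons(g(a, cons(0, 0)), cons(a, g(q(a), cons(0, a)))))))   [R1 at 1.1]
2. cons(cons(0, cons(q(a), a)), cons(cons(a, 0), g(a, cons(g(a, cons(0, 0)), cons(a, g(q(a), cons(0, a)))))))  →  cons(cons(0, cons(a, a)), cons(cons(a, 0), g(a, cons(g(a, cons(0, 0)), cons(a, g(q(a), cons(0, a)))))))   [R1 at 1.2.1]
3. cons(cons(0, cons(a, a)), cons(cons(a, 0), g(a, cons(g(a, cons(0, 0)), cons(a, g(q(a), cons(0, a)))))))  →  cons(cons(0, cons(a, a)), cons(cons(a, 0), cons(a, g(q(a), cons(0, a)))))   [R3 at 2.2]
4. cons(cons(0, cons(a, a)), cons(cons(a, 0), cons(a, g(q(a), cons(0, a)))))  →  cons(cons(0, cons(a, a)), cons(cons(a, 0), cons(a, g(a, cons(0, a)))))   [R1 at 2.2.2.1]
5. cons(cons(0, cons(a, a)), cons(cons(a, 0), cons(a, g(a, cons(0, a)))))  →  cons(cons(0, cons(a, a)), cons(cons(a, 0), cons(a, a)))   [R3 at 2.2.2]

cons(cons(0, cons(a, a)), cons(cons(a, 0), cons(a, a)))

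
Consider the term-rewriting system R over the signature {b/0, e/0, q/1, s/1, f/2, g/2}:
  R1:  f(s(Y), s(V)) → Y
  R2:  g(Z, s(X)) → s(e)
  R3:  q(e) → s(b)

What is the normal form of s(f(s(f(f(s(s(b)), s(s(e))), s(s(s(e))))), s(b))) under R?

s(b)

1. s(f(s(f(f(s(s(b)), s(s(e))), s(s(s(e))))), s(b)))  →  s(f(f(s(s(b)), s(s(e))), s(s(s(e)))))   [R1 at 1]
2. s(f(f(s(s(b)), s(s(e))), s(s(s(e)))))  →  s(f(s(b), s(s(s(e)))))   [R1 at 1.1]
3. s(f(s(b), s(s(s(e)))))  →  s(b)   [R1 at 1]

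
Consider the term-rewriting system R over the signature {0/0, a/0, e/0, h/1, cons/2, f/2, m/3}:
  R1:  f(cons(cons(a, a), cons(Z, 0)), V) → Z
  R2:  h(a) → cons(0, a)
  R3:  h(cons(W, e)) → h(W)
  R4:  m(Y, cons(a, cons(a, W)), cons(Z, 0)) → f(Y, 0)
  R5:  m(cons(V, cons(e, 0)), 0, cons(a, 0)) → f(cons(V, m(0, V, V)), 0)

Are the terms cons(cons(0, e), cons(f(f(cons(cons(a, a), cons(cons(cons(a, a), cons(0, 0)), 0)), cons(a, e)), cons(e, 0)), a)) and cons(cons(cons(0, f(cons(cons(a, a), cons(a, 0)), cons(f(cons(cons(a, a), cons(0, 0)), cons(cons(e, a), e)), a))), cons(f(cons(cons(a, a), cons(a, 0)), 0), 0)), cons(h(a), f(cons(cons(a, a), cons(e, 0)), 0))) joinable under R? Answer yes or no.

Reduce t₁ = cons(cons(0, e), cons(f(f(cons(cons(a, a), cons(cons(cons(a, a), cons(0, 0)), 0)), cons(a, e)), cons(e, 0)), a)):
1. cons(cons(0, e), cons(f(f(cons(cons(a, a), cons(cons(cons(a, a), cons(0, 0)), 0)), cons(a, e)), cons(e, 0)), a))  →  cons(cons(0, e), cons(f(cons(cons(a, a), cons(0, 0)), cons(e, 0)), a))   [R1 at 2.1.1]
2. cons(cons(0, e), cons(f(cons(cons(a, a), cons(0, 0)), cons(e, 0)), a))  →  cons(cons(0, e), cons(0, a))   [R1 at 2.1]

Reduce t₂ = cons(cons(cons(0, f(cons(cons(a, a), cons(a, 0)), cons(f(cons(cons(a, a), cons(0, 0)), cons(cons(e, a), e)), a))), cons(f(cons(cons(a, a), cons(a, 0)), 0), 0)), cons(h(a), f(cons(cons(a, a), cons(e, 0)), 0))):
1. cons(cons(cons(0, f(cons(cons(a, a), cons(a, 0)), cons(f(cons(cons(a, a), cons(0, 0)), cons(cons(e, a), e)), a))), cons(f(cons(cons(a, a), cons(a, 0)), 0), 0)), cons(h(a), f(cons(cons(a, a), cons(e, 0)), 0)))  →  cons(cons(cons(0, a), cons(f(cons(cons(a, a), cons(a, 0)), 0), 0)), cons(h(a), f(cons(cons(a, a), cons(e, 0)), 0)))   [R1 at 1.1.2]
2. cons(cons(cons(0, a), cons(f(cons(cons(a, a), cons(a, 0)), 0), 0)), cons(h(a), f(cons(cons(a, a), cons(e, 0)), 0)))  →  cons(cons(cons(0, a), cons(a, 0)), cons(h(a), f(cons(cons(a, a), cons(e, 0)), 0)))   [R1 at 1.2.1]
3. cons(cons(cons(0, a), cons(a, 0)), cons(h(a), f(cons(cons(a, a), cons(e, 0)), 0)))  →  cons(cons(cons(0, a), cons(a, 0)), cons(cons(0, a), f(cons(cons(a, a), cons(e, 0)), 0)))   [R2 at 2.1]
4. cons(cons(cons(0, a), cons(a, 0)), cons(cons(0, a), f(cons(cons(a, a), cons(e, 0)), 0)))  →  cons(cons(cons(0, a), cons(a, 0)), cons(cons(0, a), e))   [R1 at 2.2]

no — NF(t₁) = cons(cons(0, e), cons(0, a)), NF(t₂) = cons(cons(cons(0, a), cons(a, 0)), cons(cons(0, a), e))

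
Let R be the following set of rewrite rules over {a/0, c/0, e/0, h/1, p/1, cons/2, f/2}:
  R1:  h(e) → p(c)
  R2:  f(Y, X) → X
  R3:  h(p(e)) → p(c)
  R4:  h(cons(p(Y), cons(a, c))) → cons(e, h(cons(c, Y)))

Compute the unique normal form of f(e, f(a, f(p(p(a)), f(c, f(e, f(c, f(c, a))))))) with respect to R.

1. f(e, f(a, f(p(p(a)), f(c, f(e, f(c, f(c, a)))))))  →  f(a, f(p(p(a)), f(c, f(e, f(c, f(c, a))))))   [R2 at ε]
2. f(a, f(p(p(a)), f(c, f(e, f(c, f(c, a))))))  →  f(p(p(a)), f(c, f(e, f(c, f(c, a)))))   [R2 at ε]
3. f(p(p(a)), f(c, f(e, f(c, f(c, a)))))  →  f(c, f(e, f(c, f(c, a))))   [R2 at ε]
4. f(c, f(e, f(c, f(c, a))))  →  f(e, f(c, f(c, a)))   [R2 at ε]
5. f(e, f(c, f(c, a)))  →  f(c, f(c, a))   [R2 at ε]
6. f(c, f(c, a))  →  f(c, a)   [R2 at ε]
7. f(c, a)  →  a   [R2 at ε]

a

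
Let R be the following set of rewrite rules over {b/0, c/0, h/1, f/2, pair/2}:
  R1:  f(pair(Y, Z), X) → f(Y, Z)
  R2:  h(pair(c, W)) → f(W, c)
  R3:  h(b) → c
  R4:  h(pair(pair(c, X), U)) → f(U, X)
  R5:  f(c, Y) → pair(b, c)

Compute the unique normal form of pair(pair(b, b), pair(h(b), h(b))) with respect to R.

pair(pair(b, b), pair(c, c))

1. pair(pair(b, b), pair(h(b), h(b)))  →  pair(pair(b, b), pair(c, h(b)))   [R3 at 2.1]
2. pair(pair(b, b), pair(c, h(b)))  →  pair(pair(b, b), pair(c, c))   [R3 at 2.2]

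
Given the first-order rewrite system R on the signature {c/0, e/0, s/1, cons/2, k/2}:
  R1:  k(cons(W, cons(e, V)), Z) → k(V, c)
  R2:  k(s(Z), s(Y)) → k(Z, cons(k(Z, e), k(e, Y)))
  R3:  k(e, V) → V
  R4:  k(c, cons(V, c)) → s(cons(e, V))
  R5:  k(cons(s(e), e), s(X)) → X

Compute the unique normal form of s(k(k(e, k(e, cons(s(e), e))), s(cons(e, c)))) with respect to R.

1. s(k(k(e, k(e, cons(s(e), e))), s(cons(e, c))))  →  s(k(k(e, cons(s(e), e)), s(cons(e, c))))   [R3 at 1.1]
2. s(k(k(e, cons(s(e), e)), s(cons(e, c))))  →  s(k(cons(s(e), e), s(cons(e, c))))   [R3 at 1.1]
3. s(k(cons(s(e), e), s(cons(e, c))))  →  s(cons(e, c))   [R5 at 1]

s(cons(e, c))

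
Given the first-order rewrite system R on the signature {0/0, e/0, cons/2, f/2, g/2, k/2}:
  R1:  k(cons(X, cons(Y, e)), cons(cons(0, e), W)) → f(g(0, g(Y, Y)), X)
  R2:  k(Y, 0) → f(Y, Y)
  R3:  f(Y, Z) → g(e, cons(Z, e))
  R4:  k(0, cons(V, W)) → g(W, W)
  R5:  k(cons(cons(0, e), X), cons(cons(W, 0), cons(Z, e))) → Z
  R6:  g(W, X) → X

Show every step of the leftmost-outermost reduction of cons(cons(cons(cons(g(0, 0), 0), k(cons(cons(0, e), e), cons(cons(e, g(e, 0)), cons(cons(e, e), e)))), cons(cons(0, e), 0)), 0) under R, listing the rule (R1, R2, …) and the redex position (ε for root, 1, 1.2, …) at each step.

cons(cons(cons(cons(0, 0), cons(e, e)), cons(cons(0, e), 0)), 0)

1. cons(cons(cons(cons(g(0, 0), 0), k(cons(cons(0, e), e), cons(cons(e, g(e, 0)), cons(cons(e, e), e)))), cons(cons(0, e), 0)), 0)  →  cons(cons(cons(cons(0, 0), k(cons(cons(0, e), e), cons(cons(e, g(e, 0)), cons(cons(e, e), e)))), cons(cons(0, e), 0)), 0)   [R6 at 1.1.1.1]
2. cons(cons(cons(cons(0, 0), k(cons(cons(0, e), e), cons(cons(e, g(e, 0)), cons(cons(e, e), e)))), cons(cons(0, e), 0)), 0)  →  cons(cons(cons(cons(0, 0), k(cons(cons(0, e), e), cons(cons(e, 0), cons(cons(e, e), e)))), cons(cons(0, e), 0)), 0)   [R6 at 1.1.2.2.1.2]
3. cons(cons(cons(cons(0, 0), k(cons(cons(0, e), e), cons(cons(e, 0), cons(cons(e, e), e)))), cons(cons(0, e), 0)), 0)  →  cons(cons(cons(cons(0, 0), cons(e, e)), cons(cons(0, e), 0)), 0)   [R5 at 1.1.2]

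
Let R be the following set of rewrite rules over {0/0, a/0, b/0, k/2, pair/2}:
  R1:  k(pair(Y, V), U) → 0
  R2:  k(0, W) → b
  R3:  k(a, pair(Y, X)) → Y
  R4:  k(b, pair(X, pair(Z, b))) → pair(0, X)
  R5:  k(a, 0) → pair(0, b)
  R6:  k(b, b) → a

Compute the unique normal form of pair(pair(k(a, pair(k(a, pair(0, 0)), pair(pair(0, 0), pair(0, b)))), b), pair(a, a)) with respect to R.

pair(pair(0, b), pair(a, a))

1. pair(pair(k(a, pair(k(a, pair(0, 0)), pair(pair(0, 0), pair(0, b)))), b), pair(a, a))  →  pair(pair(k(a, pair(0, 0)), b), pair(a, a))   [R3 at 1.1]
2. pair(pair(k(a, pair(0, 0)), b), pair(a, a))  →  pair(pair(0, b), pair(a, a))   [R3 at 1.1]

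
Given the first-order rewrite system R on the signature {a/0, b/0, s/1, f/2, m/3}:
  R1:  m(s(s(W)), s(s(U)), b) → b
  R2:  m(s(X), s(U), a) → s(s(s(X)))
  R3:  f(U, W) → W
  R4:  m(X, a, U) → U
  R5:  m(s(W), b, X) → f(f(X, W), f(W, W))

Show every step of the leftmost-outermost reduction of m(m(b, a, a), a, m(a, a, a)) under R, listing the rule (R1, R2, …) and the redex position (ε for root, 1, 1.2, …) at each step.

a

1. m(m(b, a, a), a, m(a, a, a))  →  m(a, a, a)   [R4 at ε]
2. m(a, a, a)  →  a   [R4 at ε]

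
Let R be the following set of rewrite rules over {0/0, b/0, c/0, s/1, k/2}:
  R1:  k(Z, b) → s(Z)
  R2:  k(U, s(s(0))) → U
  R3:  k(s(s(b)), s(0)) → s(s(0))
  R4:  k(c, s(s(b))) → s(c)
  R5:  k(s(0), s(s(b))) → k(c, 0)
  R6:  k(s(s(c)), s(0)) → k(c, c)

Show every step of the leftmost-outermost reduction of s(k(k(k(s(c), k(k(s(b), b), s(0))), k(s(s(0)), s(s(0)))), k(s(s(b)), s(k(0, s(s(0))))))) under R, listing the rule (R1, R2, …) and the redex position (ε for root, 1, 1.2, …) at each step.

1. s(k(k(k(s(c), k(k(s(b), b), s(0))), k(s(s(0)), s(s(0)))), k(s(s(b)), s(k(0, s(s(0)))))))  →  s(k(k(k(s(c), k(s(s(b)), s(0))), k(s(s(0)), s(s(0)))), k(s(s(b)), s(k(0, s(s(0)))))))   [R1 at 1.1.1.2.1]
2. s(k(k(k(s(c), k(s(s(b)), s(0))), k(s(s(0)), s(s(0)))), k(s(s(b)), s(k(0, s(s(0)))))))  →  s(k(k(k(s(c), s(s(0))), k(s(s(0)), s(s(0)))), k(s(s(b)), s(k(0, s(s(0)))))))   [R3 at 1.1.1.2]
3. s(k(k(k(s(c), s(s(0))), k(s(s(0)), s(s(0)))), k(s(s(b)), s(k(0, s(s(0)))))))  →  s(k(k(s(c), k(s(s(0)), s(s(0)))), k(s(s(b)), s(k(0, s(s(0)))))))   [R2 at 1.1.1]
4. s(k(k(s(c), k(s(s(0)), s(s(0)))), k(s(s(b)), s(k(0, s(s(0)))))))  →  s(k(k(s(c), s(s(0))), k(s(s(b)), s(k(0, s(s(0)))))))   [R2 at 1.1.2]
5. s(k(k(s(c), s(s(0))), k(s(s(b)), s(k(0, s(s(0)))))))  →  s(k(s(c), k(s(s(b)), s(k(0, s(s(0)))))))   [R2 at 1.1]
6. s(k(s(c), k(s(s(b)), s(k(0, s(s(0)))))))  →  s(k(s(c), k(s(s(b)), s(0))))   [R2 at 1.2.2.1]
7. s(k(s(c), k(s(s(b)), s(0))))  →  s(k(s(c), s(s(0))))   [R3 at 1.2]
8. s(k(s(c), s(s(0))))  →  s(s(c))   [R2 at 1]

s(s(c))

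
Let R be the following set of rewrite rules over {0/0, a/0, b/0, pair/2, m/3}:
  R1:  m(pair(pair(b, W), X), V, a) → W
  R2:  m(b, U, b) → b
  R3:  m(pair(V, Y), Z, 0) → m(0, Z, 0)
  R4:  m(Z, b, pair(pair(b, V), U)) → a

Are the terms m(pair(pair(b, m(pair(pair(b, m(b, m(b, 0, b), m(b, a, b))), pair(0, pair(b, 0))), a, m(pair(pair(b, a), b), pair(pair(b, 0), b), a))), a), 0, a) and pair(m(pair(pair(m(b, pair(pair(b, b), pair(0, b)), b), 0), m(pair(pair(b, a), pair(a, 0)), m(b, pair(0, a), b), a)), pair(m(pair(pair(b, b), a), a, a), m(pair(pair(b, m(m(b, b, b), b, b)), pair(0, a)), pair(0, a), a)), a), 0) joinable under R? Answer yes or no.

no — NF(t₁) = b, NF(t₂) = pair(0, 0)

Reduce t₁ = m(pair(pair(b, m(pair(pair(b, m(b, m(b, 0, b), m(b, a, b))), pair(0, pair(b, 0))), a, m(pair(pair(b, a), b), pair(pair(b, 0), b), a))), a), 0, a):
1. m(pair(pair(b, m(pair(pair(b, m(b, m(b, 0, b), m(b, a, b))), pair(0, pair(b, 0))), a, m(pair(pair(b, a), b), pair(pair(b, 0), b), a))), a), 0, a)  →  m(pair(pair(b, m(b, m(b, 0, b), m(b, a, b))), pair(0, pair(b, 0))), a, m(pair(pair(b, a), b), pair(pair(b, 0), b), a))   [R1 at ε]
2. m(pair(pair(b, m(b, m(b, 0, b), m(b, a, b))), pair(0, pair(b, 0))), a, m(pair(pair(b, a), b), pair(pair(b, 0), b), a))  →  m(pair(pair(b, m(b, b, m(b, a, b))), pair(0, pair(b, 0))), a, m(pair(pair(b, a), b), pair(pair(b, 0), b), a))   [R2 at 1.1.2.2]
3. m(pair(pair(b, m(b, b, m(b, a, b))), pair(0, pair(b, 0))), a, m(pair(pair(b, a), b), pair(pair(b, 0), b), a))  →  m(pair(pair(b, m(b, b, b)), pair(0, pair(b, 0))), a, m(pair(pair(b, a), b), pair(pair(b, 0), b), a))   [R2 at 1.1.2.3]
4. m(pair(pair(b, m(b, b, b)), pair(0, pair(b, 0))), a, m(pair(pair(b, a), b), pair(pair(b, 0), b), a))  →  m(pair(pair(b, b), pair(0, pair(b, 0))), a, m(pair(pair(b, a), b), pair(pair(b, 0), b), a))   [R2 at 1.1.2]
5. m(pair(pair(b, b), pair(0, pair(b, 0))), a, m(pair(pair(b, a), b), pair(pair(b, 0), b), a))  →  m(pair(pair(b, b), pair(0, pair(b, 0))), a, a)   [R1 at 3]
6. m(pair(pair(b, b), pair(0, pair(b, 0))), a, a)  →  b   [R1 at ε]

Reduce t₂ = pair(m(pair(pair(m(b, pair(pair(b, b), pair(0, b)), b), 0), m(pair(pair(b, a), pair(a, 0)), m(b, pair(0, a), b), a)), pair(m(pair(pair(b, b), a), a, a), m(pair(pair(b, m(m(b, b, b), b, b)), pair(0, a)), pair(0, a), a)), a), 0):
1. pair(m(pair(pair(m(b, pair(pair(b, b), pair(0, b)), b), 0), m(pair(pair(b, a), pair(a, 0)), m(b, pair(0, a), b), a)), pair(m(pair(pair(b, b), a), a, a), m(pair(pair(b, m(m(b, b, b), b, b)), pair(0, a)), pair(0, a), a)), a), 0)  →  pair(m(pair(pair(b, 0), m(pair(pair(b, a), pair(a, 0)), m(b, pair(0, a), b), a)), pair(m(pair(pair(b, b), a), a, a), m(pair(pair(b, m(m(b, b, b), b, b)), pair(0, a)), pair(0, a), a)), a), 0)   [R2 at 1.1.1.1]
2. pair(m(pair(pair(b, 0), m(pair(pair(b, a), pair(a, 0)), m(b, pair(0, a), b), a)), pair(m(pair(pair(b, b), a), a, a), m(pair(pair(b, m(m(b, b, b), b, b)), pair(0, a)), pair(0, a), a)), a), 0)  →  pair(0, 0)   [R1 at 1]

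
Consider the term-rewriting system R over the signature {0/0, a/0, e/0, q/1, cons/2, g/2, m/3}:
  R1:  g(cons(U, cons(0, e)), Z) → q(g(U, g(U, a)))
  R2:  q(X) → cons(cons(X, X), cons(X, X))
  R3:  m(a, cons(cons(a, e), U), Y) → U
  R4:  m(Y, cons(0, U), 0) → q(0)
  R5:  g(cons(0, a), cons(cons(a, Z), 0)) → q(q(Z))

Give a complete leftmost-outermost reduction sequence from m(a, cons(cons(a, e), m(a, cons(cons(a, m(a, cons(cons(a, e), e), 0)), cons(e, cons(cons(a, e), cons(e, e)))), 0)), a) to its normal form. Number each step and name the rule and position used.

cons(e, cons(cons(a, e), cons(e, e)))

1. m(a, cons(cons(a, e), m(a, cons(cons(a, m(a, cons(cons(a, e), e), 0)), cons(e, cons(cons(a, e), cons(e, e)))), 0)), a)  →  m(a, cons(cons(a, m(a, cons(cons(a, e), e), 0)), cons(e, cons(cons(a, e), cons(e, e)))), 0)   [R3 at ε]
2. m(a, cons(cons(a, m(a, cons(cons(a, e), e), 0)), cons(e, cons(cons(a, e), cons(e, e)))), 0)  →  m(a, cons(cons(a, e), cons(e, cons(cons(a, e), cons(e, e)))), 0)   [R3 at 2.1.2]
3. m(a, cons(cons(a, e), cons(e, cons(cons(a, e), cons(e, e)))), 0)  →  cons(e, cons(cons(a, e), cons(e, e)))   [R3 at ε]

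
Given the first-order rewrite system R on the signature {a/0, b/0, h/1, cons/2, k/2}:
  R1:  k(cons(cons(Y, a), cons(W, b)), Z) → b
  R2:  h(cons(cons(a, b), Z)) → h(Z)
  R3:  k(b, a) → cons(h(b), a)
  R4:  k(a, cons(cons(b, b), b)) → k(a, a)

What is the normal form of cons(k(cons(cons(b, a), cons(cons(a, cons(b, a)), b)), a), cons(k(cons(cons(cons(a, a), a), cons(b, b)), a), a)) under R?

1. cons(k(cons(cons(b, a), cons(cons(a, cons(b, a)), b)), a), cons(k(cons(cons(cons(a, a), a), cons(b, b)), a), a))  →  cons(b, cons(k(cons(cons(cons(a, a), a), cons(b, b)), a), a))   [R1 at 1]
2. cons(b, cons(k(cons(cons(cons(a, a), a), cons(b, b)), a), a))  →  cons(b, cons(b, a))   [R1 at 2.1]

cons(b, cons(b, a))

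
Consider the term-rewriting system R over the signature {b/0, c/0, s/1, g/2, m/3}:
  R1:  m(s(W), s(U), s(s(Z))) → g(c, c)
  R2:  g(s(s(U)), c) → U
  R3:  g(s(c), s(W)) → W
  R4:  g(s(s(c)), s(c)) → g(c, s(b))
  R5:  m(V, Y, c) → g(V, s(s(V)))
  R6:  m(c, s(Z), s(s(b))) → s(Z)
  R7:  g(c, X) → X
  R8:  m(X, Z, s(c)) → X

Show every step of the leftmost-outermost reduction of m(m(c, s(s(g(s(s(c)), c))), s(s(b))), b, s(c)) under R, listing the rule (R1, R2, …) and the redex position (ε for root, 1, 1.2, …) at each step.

s(s(c))

1. m(m(c, s(s(g(s(s(c)), c))), s(s(b))), b, s(c))  →  m(c, s(s(g(s(s(c)), c))), s(s(b)))   [R8 at ε]
2. m(c, s(s(g(s(s(c)), c))), s(s(b)))  →  s(s(g(s(s(c)), c)))   [R6 at ε]
3. s(s(g(s(s(c)), c)))  →  s(s(c))   [R2 at 1.1]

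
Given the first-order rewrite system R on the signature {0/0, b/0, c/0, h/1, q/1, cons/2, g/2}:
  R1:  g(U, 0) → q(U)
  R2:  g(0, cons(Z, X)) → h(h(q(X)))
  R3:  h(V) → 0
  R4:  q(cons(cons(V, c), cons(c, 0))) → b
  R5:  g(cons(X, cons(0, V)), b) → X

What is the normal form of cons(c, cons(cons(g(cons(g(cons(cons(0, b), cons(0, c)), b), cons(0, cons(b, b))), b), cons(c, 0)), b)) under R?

1. cons(c, cons(cons(g(cons(g(cons(cons(0, b), cons(0, c)), b), cons(0, cons(b, b))), b), cons(c, 0)), b))  →  cons(c, cons(cons(g(cons(cons(0, b), cons(0, c)), b), cons(c, 0)), b))   [R5 at 2.1.1]
2. cons(c, cons(cons(g(cons(cons(0, b), cons(0, c)), b), cons(c, 0)), b))  →  cons(c, cons(cons(cons(0, b), cons(c, 0)), b))   [R5 at 2.1.1]

cons(c, cons(cons(cons(0, b), cons(c, 0)), b))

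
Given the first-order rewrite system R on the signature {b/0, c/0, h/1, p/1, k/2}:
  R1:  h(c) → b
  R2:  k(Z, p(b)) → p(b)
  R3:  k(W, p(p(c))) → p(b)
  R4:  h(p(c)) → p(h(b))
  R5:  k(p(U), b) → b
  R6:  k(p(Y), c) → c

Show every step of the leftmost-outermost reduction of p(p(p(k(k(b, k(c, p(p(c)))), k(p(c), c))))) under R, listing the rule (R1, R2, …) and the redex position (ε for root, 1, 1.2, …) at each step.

1. p(p(p(k(k(b, k(c, p(p(c)))), k(p(c), c)))))  →  p(p(p(k(k(b, p(b)), k(p(c), c)))))   [R3 at 1.1.1.1.2]
2. p(p(p(k(k(b, p(b)), k(p(c), c)))))  →  p(p(p(k(p(b), k(p(c), c)))))   [R2 at 1.1.1.1]
3. p(p(p(k(p(b), k(p(c), c)))))  →  p(p(p(k(p(b), c))))   [R6 at 1.1.1.2]
4. p(p(p(k(p(b), c))))  →  p(p(p(c)))   [R6 at 1.1.1]

p(p(p(c)))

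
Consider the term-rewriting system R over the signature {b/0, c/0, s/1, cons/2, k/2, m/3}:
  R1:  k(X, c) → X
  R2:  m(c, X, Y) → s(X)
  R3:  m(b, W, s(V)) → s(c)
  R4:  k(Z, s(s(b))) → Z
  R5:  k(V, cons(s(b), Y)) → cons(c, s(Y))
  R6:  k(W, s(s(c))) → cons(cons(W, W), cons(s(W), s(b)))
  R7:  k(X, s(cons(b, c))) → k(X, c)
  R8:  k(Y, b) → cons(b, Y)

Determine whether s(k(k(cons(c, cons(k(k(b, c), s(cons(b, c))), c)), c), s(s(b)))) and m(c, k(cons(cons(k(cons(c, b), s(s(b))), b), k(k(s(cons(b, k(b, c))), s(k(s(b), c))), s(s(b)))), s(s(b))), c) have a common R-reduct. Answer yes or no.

Reduce t₁ = s(k(k(cons(c, cons(k(k(b, c), s(cons(b, c))), c)), c), s(s(b)))):
1. s(k(k(cons(c, cons(k(k(b, c), s(cons(b, c))), c)), c), s(s(b))))  →  s(k(cons(c, cons(k(k(b, c), s(cons(b, c))), c)), c))   [R4 at 1]
2. s(k(cons(c, cons(k(k(b, c), s(cons(b, c))), c)), c))  →  s(cons(c, cons(k(k(b, c), s(cons(b, c))), c)))   [R1 at 1]
3. s(cons(c, cons(k(k(b, c), s(cons(b, c))), c)))  →  s(cons(c, cons(k(k(b, c), c), c)))   [R7 at 1.2.1]
4. s(cons(c, cons(k(k(b, c), c), c)))  →  s(cons(c, cons(k(b, c), c)))   [R1 at 1.2.1]
5. s(cons(c, cons(k(b, c), c)))  →  s(cons(c, cons(b, c)))   [R1 at 1.2.1]

Reduce t₂ = m(c, k(cons(cons(k(cons(c, b), s(s(b))), b), k(k(s(cons(b, k(b, c))), s(k(s(b), c))), s(s(b)))), s(s(b))), c):
1. m(c, k(cons(cons(k(cons(c, b), s(s(b))), b), k(k(s(cons(b, k(b, c))), s(k(s(b), c))), s(s(b)))), s(s(b))), c)  →  s(k(cons(cons(k(cons(c, b), s(s(b))), b), k(k(s(cons(b, k(b, c))), s(k(s(b), c))), s(s(b)))), s(s(b))))   [R2 at ε]
2. s(k(cons(cons(k(cons(c, b), s(s(b))), b), k(k(s(cons(b, k(b, c))), s(k(s(b), c))), s(s(b)))), s(s(b))))  →  s(cons(cons(k(cons(c, b), s(s(b))), b), k(k(s(cons(b, k(b, c))), s(k(s(b), c))), s(s(b)))))   [R4 at 1]
3. s(cons(cons(k(cons(c, b), s(s(b))), b), k(k(s(cons(b, k(b, c))), s(k(s(b), c))), s(s(b)))))  →  s(cons(cons(cons(c, b), b), k(k(s(cons(b, k(b, c))), s(k(s(b), c))), s(s(b)))))   [R4 at 1.1.1]
4. s(cons(cons(cons(c, b), b), k(k(s(cons(b, k(b, c))), s(k(s(b), c))), s(s(b)))))  →  s(cons(cons(cons(c, b), b), k(s(cons(b, k(b, c))), s(k(s(b), c)))))   [R4 at 1.2]
5. s(cons(cons(cons(c, b), b), k(s(cons(b, k(b, c))), s(k(s(b), c)))))  →  s(cons(cons(cons(c, b), b), k(s(cons(b, b)), s(k(s(b), c)))))   [R1 at 1.2.1.1.2]
6. s(cons(cons(cons(c, b), b), k(s(cons(b, b)), s(k(s(b), c)))))  →  s(cons(cons(cons(c, b), b), k(s(cons(b, b)), s(s(b)))))   [R1 at 1.2.2.1]
7. s(cons(cons(cons(c, b), b), k(s(cons(b, b)), s(s(b)))))  →  s(cons(cons(cons(c, b), b), s(cons(b, b))))   [R4 at 1.2]

no — NF(t₁) = s(cons(c, cons(b, c))), NF(t₂) = s(cons(cons(cons(c, b), b), s(cons(b, b))))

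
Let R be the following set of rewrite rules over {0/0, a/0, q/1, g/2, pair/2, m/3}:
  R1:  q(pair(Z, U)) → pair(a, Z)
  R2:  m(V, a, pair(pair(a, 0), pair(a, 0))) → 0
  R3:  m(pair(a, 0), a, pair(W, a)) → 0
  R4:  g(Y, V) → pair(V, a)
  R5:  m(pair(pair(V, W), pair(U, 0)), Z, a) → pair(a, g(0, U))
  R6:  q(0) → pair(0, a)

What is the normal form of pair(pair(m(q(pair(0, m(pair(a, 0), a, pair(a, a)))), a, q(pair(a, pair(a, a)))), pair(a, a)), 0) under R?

1. pair(pair(m(q(pair(0, m(pair(a, 0), a, pair(a, a)))), a, q(pair(a, pair(a, a)))), pair(a, a)), 0)  →  pair(pair(m(pair(a, 0), a, q(pair(a, pair(a, a)))), pair(a, a)), 0)   [R1 at 1.1.1]
2. pair(pair(m(pair(a, 0), a, q(pair(a, pair(a, a)))), pair(a, a)), 0)  →  pair(pair(m(pair(a, 0), a, pair(a, a)), pair(a, a)), 0)   [R1 at 1.1.3]
3. pair(pair(m(pair(a, 0), a, pair(a, a)), pair(a, a)), 0)  →  pair(pair(0, pair(a, a)), 0)   [R3 at 1.1]

pair(pair(0, pair(a, a)), 0)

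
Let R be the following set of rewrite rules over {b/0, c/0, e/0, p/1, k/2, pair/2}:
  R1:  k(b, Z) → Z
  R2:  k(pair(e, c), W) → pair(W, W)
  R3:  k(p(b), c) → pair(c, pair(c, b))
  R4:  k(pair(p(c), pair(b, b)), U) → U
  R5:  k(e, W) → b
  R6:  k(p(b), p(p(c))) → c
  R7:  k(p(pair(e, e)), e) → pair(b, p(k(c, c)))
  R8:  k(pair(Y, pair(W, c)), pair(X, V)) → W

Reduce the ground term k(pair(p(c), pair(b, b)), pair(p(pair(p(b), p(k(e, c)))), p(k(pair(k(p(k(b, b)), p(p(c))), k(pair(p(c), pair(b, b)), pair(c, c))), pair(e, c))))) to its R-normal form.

pair(p(pair(p(b), p(b))), p(c))

1. k(pair(p(c), pair(b, b)), pair(p(pair(p(b), p(k(e, c)))), p(k(pair(k(p(k(b, b)), p(p(c))), k(pair(p(c), pair(b, b)), pair(c, c))), pair(e, c)))))  →  pair(p(pair(p(b), p(k(e, c)))), p(k(pair(k(p(k(b, b)), p(p(c))), k(pair(p(c), pair(b, b)), pair(c, c))), pair(e, c))))   [R4 at ε]
2. pair(p(pair(p(b), p(k(e, c)))), p(k(pair(k(p(k(b, b)), p(p(c))), k(pair(p(c), pair(b, b)), pair(c, c))), pair(e, c))))  →  pair(p(pair(p(b), p(b))), p(k(pair(k(p(k(b, b)), p(p(c))), k(pair(p(c), pair(b, b)), pair(c, c))), pair(e, c))))   [R5 at 1.1.2.1]
3. pair(p(pair(p(b), p(b))), p(k(pair(k(p(k(b, b)), p(p(c))), k(pair(p(c), pair(b, b)), pair(c, c))), pair(e, c))))  →  pair(p(pair(p(b), p(b))), p(k(pair(k(p(b), p(p(c))), k(pair(p(c), pair(b, b)), pair(c, c))), pair(e, c))))   [R1 at 2.1.1.1.1.1]
4. pair(p(pair(p(b), p(b))), p(k(pair(k(p(b), p(p(c))), k(pair(p(c), pair(b, b)), pair(c, c))), pair(e, c))))  →  pair(p(pair(p(b), p(b))), p(k(pair(c, k(pair(p(c), pair(b, b)), pair(c, c))), pair(e, c))))   [R6 at 2.1.1.1]
5. pair(p(pair(p(b), p(b))), p(k(pair(c, k(pair(p(c), pair(b, b)), pair(c, c))), pair(e, c))))  →  pair(p(pair(p(b), p(b))), p(k(pair(c, pair(c, c)), pair(e, c))))   [R4 at 2.1.1.2]
6. pair(p(pair(p(b), p(b))), p(k(pair(c, pair(c, c)), pair(e, c))))  →  pair(p(pair(p(b), p(b))), p(c))   [R8 at 2.1]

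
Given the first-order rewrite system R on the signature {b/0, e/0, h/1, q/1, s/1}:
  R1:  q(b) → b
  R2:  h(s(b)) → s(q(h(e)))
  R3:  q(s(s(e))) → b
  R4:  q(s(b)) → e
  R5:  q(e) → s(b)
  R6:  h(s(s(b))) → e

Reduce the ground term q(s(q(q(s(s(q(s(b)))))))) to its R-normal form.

1. q(s(q(q(s(s(q(s(b))))))))  →  q(s(q(q(s(s(e))))))   [R4 at 1.1.1.1.1.1]
2. q(s(q(q(s(s(e))))))  →  q(s(q(b)))   [R3 at 1.1.1]
3. q(s(q(b)))  →  q(s(b))   [R1 at 1.1]
4. q(s(b))  →  e   [R4 at ε]

e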